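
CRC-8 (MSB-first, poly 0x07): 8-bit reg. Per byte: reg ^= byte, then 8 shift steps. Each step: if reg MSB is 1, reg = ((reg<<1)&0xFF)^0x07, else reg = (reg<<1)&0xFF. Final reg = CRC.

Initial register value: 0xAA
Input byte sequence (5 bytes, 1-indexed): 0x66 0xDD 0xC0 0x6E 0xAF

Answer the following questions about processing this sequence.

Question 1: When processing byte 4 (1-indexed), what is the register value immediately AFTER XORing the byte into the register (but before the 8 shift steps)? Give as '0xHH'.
Answer: 0x04

Derivation:
Register before byte 4: 0x6A
Byte 4: 0x6E
0x6A XOR 0x6E = 0x04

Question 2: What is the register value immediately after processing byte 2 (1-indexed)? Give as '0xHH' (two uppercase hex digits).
After byte 1 (0x66): reg=0x6A
After byte 2 (0xDD): reg=0x0C

Answer: 0x0C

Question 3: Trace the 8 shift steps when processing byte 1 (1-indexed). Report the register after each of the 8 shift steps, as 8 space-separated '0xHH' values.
Answer: 0x9F 0x39 0x72 0xE4 0xCF 0x99 0x35 0x6A

Derivation:
Register before byte 1: 0xAA
After XOR with byte 0x66: 0xCC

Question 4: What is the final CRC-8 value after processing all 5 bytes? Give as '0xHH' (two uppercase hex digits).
After byte 1 (0x66): reg=0x6A
After byte 2 (0xDD): reg=0x0C
After byte 3 (0xC0): reg=0x6A
After byte 4 (0x6E): reg=0x1C
After byte 5 (0xAF): reg=0x10

Answer: 0x10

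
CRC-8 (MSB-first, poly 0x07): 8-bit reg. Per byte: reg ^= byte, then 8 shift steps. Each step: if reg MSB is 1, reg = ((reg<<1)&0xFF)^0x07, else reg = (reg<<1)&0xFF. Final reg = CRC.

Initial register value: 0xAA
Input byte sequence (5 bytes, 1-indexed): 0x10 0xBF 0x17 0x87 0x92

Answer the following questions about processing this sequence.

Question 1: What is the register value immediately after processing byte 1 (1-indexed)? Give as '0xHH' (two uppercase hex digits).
After byte 1 (0x10): reg=0x2F

Answer: 0x2F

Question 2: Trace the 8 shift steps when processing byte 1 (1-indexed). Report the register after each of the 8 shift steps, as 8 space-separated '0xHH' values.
Answer: 0x73 0xE6 0xCB 0x91 0x25 0x4A 0x94 0x2F

Derivation:
Register before byte 1: 0xAA
After XOR with byte 0x10: 0xBA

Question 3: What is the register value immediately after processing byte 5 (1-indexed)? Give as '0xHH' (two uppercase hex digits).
After byte 1 (0x10): reg=0x2F
After byte 2 (0xBF): reg=0xF9
After byte 3 (0x17): reg=0x84
After byte 4 (0x87): reg=0x09
After byte 5 (0x92): reg=0xC8

Answer: 0xC8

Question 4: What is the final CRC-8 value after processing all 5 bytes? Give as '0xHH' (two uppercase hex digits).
Answer: 0xC8

Derivation:
After byte 1 (0x10): reg=0x2F
After byte 2 (0xBF): reg=0xF9
After byte 3 (0x17): reg=0x84
After byte 4 (0x87): reg=0x09
After byte 5 (0x92): reg=0xC8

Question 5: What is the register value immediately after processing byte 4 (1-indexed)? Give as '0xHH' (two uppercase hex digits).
Answer: 0x09

Derivation:
After byte 1 (0x10): reg=0x2F
After byte 2 (0xBF): reg=0xF9
After byte 3 (0x17): reg=0x84
After byte 4 (0x87): reg=0x09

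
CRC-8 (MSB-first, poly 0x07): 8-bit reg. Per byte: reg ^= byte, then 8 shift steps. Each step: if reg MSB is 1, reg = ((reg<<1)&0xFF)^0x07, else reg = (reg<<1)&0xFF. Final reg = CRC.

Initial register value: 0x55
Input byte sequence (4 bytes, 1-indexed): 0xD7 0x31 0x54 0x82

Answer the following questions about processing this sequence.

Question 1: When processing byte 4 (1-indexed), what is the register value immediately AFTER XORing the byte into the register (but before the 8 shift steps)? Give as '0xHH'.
Answer: 0x18

Derivation:
Register before byte 4: 0x9A
Byte 4: 0x82
0x9A XOR 0x82 = 0x18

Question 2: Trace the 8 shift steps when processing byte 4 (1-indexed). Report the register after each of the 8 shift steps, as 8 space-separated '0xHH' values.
Answer: 0x30 0x60 0xC0 0x87 0x09 0x12 0x24 0x48

Derivation:
After byte 1 (0xD7): reg=0x87
After byte 2 (0x31): reg=0x0B
After byte 3 (0x54): reg=0x9A
Register before byte 4: 0x9A
After XOR with byte 0x82: 0x18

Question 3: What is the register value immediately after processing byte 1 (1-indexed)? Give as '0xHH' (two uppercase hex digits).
Answer: 0x87

Derivation:
After byte 1 (0xD7): reg=0x87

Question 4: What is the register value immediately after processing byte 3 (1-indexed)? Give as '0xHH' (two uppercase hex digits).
Answer: 0x9A

Derivation:
After byte 1 (0xD7): reg=0x87
After byte 2 (0x31): reg=0x0B
After byte 3 (0x54): reg=0x9A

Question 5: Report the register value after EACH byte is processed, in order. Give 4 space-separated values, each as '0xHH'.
0x87 0x0B 0x9A 0x48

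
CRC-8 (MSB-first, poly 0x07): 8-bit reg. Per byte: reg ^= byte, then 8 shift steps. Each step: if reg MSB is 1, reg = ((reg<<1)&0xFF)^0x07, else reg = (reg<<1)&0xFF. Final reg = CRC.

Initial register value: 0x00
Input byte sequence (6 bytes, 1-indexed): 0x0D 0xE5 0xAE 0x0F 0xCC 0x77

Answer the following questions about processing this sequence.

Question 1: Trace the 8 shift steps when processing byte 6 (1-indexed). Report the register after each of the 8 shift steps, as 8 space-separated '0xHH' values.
Answer: 0xC8 0x97 0x29 0x52 0xA4 0x4F 0x9E 0x3B

Derivation:
After byte 1 (0x0D): reg=0x23
After byte 2 (0xE5): reg=0x5C
After byte 3 (0xAE): reg=0xD0
After byte 4 (0x0F): reg=0x13
After byte 5 (0xCC): reg=0x13
Register before byte 6: 0x13
After XOR with byte 0x77: 0x64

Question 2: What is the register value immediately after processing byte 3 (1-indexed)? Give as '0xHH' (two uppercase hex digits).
After byte 1 (0x0D): reg=0x23
After byte 2 (0xE5): reg=0x5C
After byte 3 (0xAE): reg=0xD0

Answer: 0xD0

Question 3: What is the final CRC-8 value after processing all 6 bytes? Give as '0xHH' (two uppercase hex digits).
Answer: 0x3B

Derivation:
After byte 1 (0x0D): reg=0x23
After byte 2 (0xE5): reg=0x5C
After byte 3 (0xAE): reg=0xD0
After byte 4 (0x0F): reg=0x13
After byte 5 (0xCC): reg=0x13
After byte 6 (0x77): reg=0x3B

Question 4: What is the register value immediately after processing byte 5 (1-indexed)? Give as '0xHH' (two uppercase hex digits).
Answer: 0x13

Derivation:
After byte 1 (0x0D): reg=0x23
After byte 2 (0xE5): reg=0x5C
After byte 3 (0xAE): reg=0xD0
After byte 4 (0x0F): reg=0x13
After byte 5 (0xCC): reg=0x13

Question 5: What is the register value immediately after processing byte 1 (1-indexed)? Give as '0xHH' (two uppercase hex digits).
After byte 1 (0x0D): reg=0x23

Answer: 0x23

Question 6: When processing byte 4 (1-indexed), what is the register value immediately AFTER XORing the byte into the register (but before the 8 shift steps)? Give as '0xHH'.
Answer: 0xDF

Derivation:
Register before byte 4: 0xD0
Byte 4: 0x0F
0xD0 XOR 0x0F = 0xDF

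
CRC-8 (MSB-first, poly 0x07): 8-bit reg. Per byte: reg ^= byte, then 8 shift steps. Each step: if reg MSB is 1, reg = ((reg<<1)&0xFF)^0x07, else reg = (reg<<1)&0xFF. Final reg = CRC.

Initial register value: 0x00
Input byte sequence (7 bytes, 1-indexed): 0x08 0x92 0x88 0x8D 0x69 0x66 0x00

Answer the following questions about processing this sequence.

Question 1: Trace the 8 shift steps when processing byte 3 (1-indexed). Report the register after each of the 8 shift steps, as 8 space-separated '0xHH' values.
Answer: 0xA9 0x55 0xAA 0x53 0xA6 0x4B 0x96 0x2B

Derivation:
After byte 1 (0x08): reg=0x38
After byte 2 (0x92): reg=0x5F
Register before byte 3: 0x5F
After XOR with byte 0x88: 0xD7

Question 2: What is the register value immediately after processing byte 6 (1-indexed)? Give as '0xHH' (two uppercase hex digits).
Answer: 0x48

Derivation:
After byte 1 (0x08): reg=0x38
After byte 2 (0x92): reg=0x5F
After byte 3 (0x88): reg=0x2B
After byte 4 (0x8D): reg=0x7B
After byte 5 (0x69): reg=0x7E
After byte 6 (0x66): reg=0x48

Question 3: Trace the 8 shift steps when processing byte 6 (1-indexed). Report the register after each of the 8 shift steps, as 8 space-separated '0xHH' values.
After byte 1 (0x08): reg=0x38
After byte 2 (0x92): reg=0x5F
After byte 3 (0x88): reg=0x2B
After byte 4 (0x8D): reg=0x7B
After byte 5 (0x69): reg=0x7E
Register before byte 6: 0x7E
After XOR with byte 0x66: 0x18

Answer: 0x30 0x60 0xC0 0x87 0x09 0x12 0x24 0x48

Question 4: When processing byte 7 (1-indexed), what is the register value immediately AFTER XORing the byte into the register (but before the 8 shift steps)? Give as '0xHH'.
Register before byte 7: 0x48
Byte 7: 0x00
0x48 XOR 0x00 = 0x48

Answer: 0x48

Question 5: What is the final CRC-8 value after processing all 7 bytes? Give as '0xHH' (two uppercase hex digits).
Answer: 0xFF

Derivation:
After byte 1 (0x08): reg=0x38
After byte 2 (0x92): reg=0x5F
After byte 3 (0x88): reg=0x2B
After byte 4 (0x8D): reg=0x7B
After byte 5 (0x69): reg=0x7E
After byte 6 (0x66): reg=0x48
After byte 7 (0x00): reg=0xFF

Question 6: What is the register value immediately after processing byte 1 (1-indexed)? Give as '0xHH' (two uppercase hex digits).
Answer: 0x38

Derivation:
After byte 1 (0x08): reg=0x38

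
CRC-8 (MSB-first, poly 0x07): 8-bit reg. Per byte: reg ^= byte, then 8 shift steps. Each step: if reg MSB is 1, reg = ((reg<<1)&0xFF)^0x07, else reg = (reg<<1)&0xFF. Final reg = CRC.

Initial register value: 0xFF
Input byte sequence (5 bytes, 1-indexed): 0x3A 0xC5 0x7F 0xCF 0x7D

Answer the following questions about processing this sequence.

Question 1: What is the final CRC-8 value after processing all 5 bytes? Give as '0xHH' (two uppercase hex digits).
Answer: 0x2C

Derivation:
After byte 1 (0x3A): reg=0x55
After byte 2 (0xC5): reg=0xF9
After byte 3 (0x7F): reg=0x9B
After byte 4 (0xCF): reg=0xAB
After byte 5 (0x7D): reg=0x2C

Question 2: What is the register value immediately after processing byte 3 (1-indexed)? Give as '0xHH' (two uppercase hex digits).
Answer: 0x9B

Derivation:
After byte 1 (0x3A): reg=0x55
After byte 2 (0xC5): reg=0xF9
After byte 3 (0x7F): reg=0x9B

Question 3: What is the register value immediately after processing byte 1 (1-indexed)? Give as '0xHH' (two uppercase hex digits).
After byte 1 (0x3A): reg=0x55

Answer: 0x55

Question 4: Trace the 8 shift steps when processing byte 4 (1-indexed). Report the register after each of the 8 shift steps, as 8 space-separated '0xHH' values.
After byte 1 (0x3A): reg=0x55
After byte 2 (0xC5): reg=0xF9
After byte 3 (0x7F): reg=0x9B
Register before byte 4: 0x9B
After XOR with byte 0xCF: 0x54

Answer: 0xA8 0x57 0xAE 0x5B 0xB6 0x6B 0xD6 0xAB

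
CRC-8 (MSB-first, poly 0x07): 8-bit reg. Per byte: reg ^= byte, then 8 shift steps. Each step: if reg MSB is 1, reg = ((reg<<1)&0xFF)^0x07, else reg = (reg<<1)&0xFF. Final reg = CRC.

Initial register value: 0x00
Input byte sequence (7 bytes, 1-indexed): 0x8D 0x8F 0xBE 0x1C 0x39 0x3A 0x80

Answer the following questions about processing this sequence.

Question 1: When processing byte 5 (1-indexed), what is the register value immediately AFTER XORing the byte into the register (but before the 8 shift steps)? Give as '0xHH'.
Register before byte 5: 0x4E
Byte 5: 0x39
0x4E XOR 0x39 = 0x77

Answer: 0x77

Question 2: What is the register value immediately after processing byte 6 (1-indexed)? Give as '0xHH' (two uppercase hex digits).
After byte 1 (0x8D): reg=0xAA
After byte 2 (0x8F): reg=0xFB
After byte 3 (0xBE): reg=0xDC
After byte 4 (0x1C): reg=0x4E
After byte 5 (0x39): reg=0x42
After byte 6 (0x3A): reg=0x6F

Answer: 0x6F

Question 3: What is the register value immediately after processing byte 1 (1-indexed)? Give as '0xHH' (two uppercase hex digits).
After byte 1 (0x8D): reg=0xAA

Answer: 0xAA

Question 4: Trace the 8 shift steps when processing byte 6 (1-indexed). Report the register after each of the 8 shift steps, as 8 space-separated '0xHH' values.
Answer: 0xF0 0xE7 0xC9 0x95 0x2D 0x5A 0xB4 0x6F

Derivation:
After byte 1 (0x8D): reg=0xAA
After byte 2 (0x8F): reg=0xFB
After byte 3 (0xBE): reg=0xDC
After byte 4 (0x1C): reg=0x4E
After byte 5 (0x39): reg=0x42
Register before byte 6: 0x42
After XOR with byte 0x3A: 0x78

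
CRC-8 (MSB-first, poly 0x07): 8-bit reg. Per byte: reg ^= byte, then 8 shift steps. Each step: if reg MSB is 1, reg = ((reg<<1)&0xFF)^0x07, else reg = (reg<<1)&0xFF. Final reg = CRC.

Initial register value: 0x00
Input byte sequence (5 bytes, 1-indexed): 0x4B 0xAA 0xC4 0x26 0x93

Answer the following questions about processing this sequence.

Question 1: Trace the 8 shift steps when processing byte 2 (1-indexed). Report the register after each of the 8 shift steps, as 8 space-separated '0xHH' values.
Answer: 0xB8 0x77 0xEE 0xDB 0xB1 0x65 0xCA 0x93

Derivation:
After byte 1 (0x4B): reg=0xF6
Register before byte 2: 0xF6
After XOR with byte 0xAA: 0x5C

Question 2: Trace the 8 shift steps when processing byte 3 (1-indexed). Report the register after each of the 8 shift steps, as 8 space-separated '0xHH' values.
After byte 1 (0x4B): reg=0xF6
After byte 2 (0xAA): reg=0x93
Register before byte 3: 0x93
After XOR with byte 0xC4: 0x57

Answer: 0xAE 0x5B 0xB6 0x6B 0xD6 0xAB 0x51 0xA2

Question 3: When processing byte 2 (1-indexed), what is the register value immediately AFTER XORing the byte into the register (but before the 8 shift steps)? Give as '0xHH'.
Answer: 0x5C

Derivation:
Register before byte 2: 0xF6
Byte 2: 0xAA
0xF6 XOR 0xAA = 0x5C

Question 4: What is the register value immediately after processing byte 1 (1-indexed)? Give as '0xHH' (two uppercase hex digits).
Answer: 0xF6

Derivation:
After byte 1 (0x4B): reg=0xF6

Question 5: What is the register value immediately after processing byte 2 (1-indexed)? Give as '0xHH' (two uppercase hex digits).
Answer: 0x93

Derivation:
After byte 1 (0x4B): reg=0xF6
After byte 2 (0xAA): reg=0x93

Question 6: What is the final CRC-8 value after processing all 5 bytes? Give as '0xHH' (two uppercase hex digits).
Answer: 0x12

Derivation:
After byte 1 (0x4B): reg=0xF6
After byte 2 (0xAA): reg=0x93
After byte 3 (0xC4): reg=0xA2
After byte 4 (0x26): reg=0x95
After byte 5 (0x93): reg=0x12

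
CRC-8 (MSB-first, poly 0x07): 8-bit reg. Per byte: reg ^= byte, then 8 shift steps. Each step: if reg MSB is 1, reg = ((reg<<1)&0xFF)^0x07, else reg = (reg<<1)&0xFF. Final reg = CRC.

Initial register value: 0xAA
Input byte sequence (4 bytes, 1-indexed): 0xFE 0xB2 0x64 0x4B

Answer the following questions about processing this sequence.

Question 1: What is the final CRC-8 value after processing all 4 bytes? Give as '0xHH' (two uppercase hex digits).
Answer: 0xCF

Derivation:
After byte 1 (0xFE): reg=0xAB
After byte 2 (0xB2): reg=0x4F
After byte 3 (0x64): reg=0xD1
After byte 4 (0x4B): reg=0xCF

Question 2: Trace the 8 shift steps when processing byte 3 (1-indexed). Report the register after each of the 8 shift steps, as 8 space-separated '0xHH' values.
Answer: 0x56 0xAC 0x5F 0xBE 0x7B 0xF6 0xEB 0xD1

Derivation:
After byte 1 (0xFE): reg=0xAB
After byte 2 (0xB2): reg=0x4F
Register before byte 3: 0x4F
After XOR with byte 0x64: 0x2B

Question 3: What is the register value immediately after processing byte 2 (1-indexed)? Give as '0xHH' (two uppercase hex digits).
After byte 1 (0xFE): reg=0xAB
After byte 2 (0xB2): reg=0x4F

Answer: 0x4F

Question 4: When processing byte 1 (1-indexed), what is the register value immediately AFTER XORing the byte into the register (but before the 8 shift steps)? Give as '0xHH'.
Answer: 0x54

Derivation:
Register before byte 1: 0xAA
Byte 1: 0xFE
0xAA XOR 0xFE = 0x54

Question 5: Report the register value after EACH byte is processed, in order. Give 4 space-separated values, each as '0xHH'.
0xAB 0x4F 0xD1 0xCF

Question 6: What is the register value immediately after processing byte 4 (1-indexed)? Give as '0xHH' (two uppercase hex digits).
Answer: 0xCF

Derivation:
After byte 1 (0xFE): reg=0xAB
After byte 2 (0xB2): reg=0x4F
After byte 3 (0x64): reg=0xD1
After byte 4 (0x4B): reg=0xCF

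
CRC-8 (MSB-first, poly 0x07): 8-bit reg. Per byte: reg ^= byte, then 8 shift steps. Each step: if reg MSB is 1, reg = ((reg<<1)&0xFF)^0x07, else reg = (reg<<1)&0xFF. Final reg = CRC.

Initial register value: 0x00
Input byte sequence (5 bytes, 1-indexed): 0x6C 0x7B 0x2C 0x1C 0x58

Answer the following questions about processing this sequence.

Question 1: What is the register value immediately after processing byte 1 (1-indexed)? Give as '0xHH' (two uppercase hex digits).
Answer: 0x03

Derivation:
After byte 1 (0x6C): reg=0x03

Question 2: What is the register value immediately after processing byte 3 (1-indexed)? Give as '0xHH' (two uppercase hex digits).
Answer: 0xCE

Derivation:
After byte 1 (0x6C): reg=0x03
After byte 2 (0x7B): reg=0x6F
After byte 3 (0x2C): reg=0xCE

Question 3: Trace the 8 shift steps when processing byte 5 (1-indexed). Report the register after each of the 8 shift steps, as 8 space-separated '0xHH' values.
Answer: 0xD0 0xA7 0x49 0x92 0x23 0x46 0x8C 0x1F

Derivation:
After byte 1 (0x6C): reg=0x03
After byte 2 (0x7B): reg=0x6F
After byte 3 (0x2C): reg=0xCE
After byte 4 (0x1C): reg=0x30
Register before byte 5: 0x30
After XOR with byte 0x58: 0x68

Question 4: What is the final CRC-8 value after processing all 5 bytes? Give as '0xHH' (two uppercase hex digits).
Answer: 0x1F

Derivation:
After byte 1 (0x6C): reg=0x03
After byte 2 (0x7B): reg=0x6F
After byte 3 (0x2C): reg=0xCE
After byte 4 (0x1C): reg=0x30
After byte 5 (0x58): reg=0x1F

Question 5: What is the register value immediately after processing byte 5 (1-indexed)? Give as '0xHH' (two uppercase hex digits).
After byte 1 (0x6C): reg=0x03
After byte 2 (0x7B): reg=0x6F
After byte 3 (0x2C): reg=0xCE
After byte 4 (0x1C): reg=0x30
After byte 5 (0x58): reg=0x1F

Answer: 0x1F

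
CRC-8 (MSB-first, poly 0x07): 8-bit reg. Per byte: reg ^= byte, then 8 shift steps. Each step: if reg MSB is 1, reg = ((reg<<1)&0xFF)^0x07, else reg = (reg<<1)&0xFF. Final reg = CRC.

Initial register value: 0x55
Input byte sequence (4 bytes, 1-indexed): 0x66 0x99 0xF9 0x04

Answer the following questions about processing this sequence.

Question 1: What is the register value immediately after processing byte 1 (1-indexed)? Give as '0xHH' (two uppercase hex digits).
Answer: 0x99

Derivation:
After byte 1 (0x66): reg=0x99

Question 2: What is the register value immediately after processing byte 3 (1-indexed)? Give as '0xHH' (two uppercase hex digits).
After byte 1 (0x66): reg=0x99
After byte 2 (0x99): reg=0x00
After byte 3 (0xF9): reg=0xE1

Answer: 0xE1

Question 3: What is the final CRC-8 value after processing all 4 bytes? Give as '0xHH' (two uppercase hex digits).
Answer: 0xB5

Derivation:
After byte 1 (0x66): reg=0x99
After byte 2 (0x99): reg=0x00
After byte 3 (0xF9): reg=0xE1
After byte 4 (0x04): reg=0xB5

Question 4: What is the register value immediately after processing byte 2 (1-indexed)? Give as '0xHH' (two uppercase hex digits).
Answer: 0x00

Derivation:
After byte 1 (0x66): reg=0x99
After byte 2 (0x99): reg=0x00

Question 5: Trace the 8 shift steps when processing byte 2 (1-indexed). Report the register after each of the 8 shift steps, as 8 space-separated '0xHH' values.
Answer: 0x00 0x00 0x00 0x00 0x00 0x00 0x00 0x00

Derivation:
After byte 1 (0x66): reg=0x99
Register before byte 2: 0x99
After XOR with byte 0x99: 0x00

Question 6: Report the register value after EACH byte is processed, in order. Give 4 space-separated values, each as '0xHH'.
0x99 0x00 0xE1 0xB5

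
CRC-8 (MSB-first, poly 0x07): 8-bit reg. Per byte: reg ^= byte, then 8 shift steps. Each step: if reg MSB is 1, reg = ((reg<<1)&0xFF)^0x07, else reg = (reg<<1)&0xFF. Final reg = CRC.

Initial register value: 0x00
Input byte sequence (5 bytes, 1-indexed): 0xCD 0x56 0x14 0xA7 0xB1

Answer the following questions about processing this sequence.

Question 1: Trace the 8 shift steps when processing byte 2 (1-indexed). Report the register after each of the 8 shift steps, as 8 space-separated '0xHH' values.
After byte 1 (0xCD): reg=0x6D
Register before byte 2: 0x6D
After XOR with byte 0x56: 0x3B

Answer: 0x76 0xEC 0xDF 0xB9 0x75 0xEA 0xD3 0xA1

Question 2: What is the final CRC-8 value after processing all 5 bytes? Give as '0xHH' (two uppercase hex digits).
Answer: 0x47

Derivation:
After byte 1 (0xCD): reg=0x6D
After byte 2 (0x56): reg=0xA1
After byte 3 (0x14): reg=0x02
After byte 4 (0xA7): reg=0x72
After byte 5 (0xB1): reg=0x47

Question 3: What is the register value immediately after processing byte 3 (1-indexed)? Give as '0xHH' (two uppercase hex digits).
Answer: 0x02

Derivation:
After byte 1 (0xCD): reg=0x6D
After byte 2 (0x56): reg=0xA1
After byte 3 (0x14): reg=0x02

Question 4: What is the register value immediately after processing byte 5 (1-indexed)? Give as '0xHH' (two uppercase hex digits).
After byte 1 (0xCD): reg=0x6D
After byte 2 (0x56): reg=0xA1
After byte 3 (0x14): reg=0x02
After byte 4 (0xA7): reg=0x72
After byte 5 (0xB1): reg=0x47

Answer: 0x47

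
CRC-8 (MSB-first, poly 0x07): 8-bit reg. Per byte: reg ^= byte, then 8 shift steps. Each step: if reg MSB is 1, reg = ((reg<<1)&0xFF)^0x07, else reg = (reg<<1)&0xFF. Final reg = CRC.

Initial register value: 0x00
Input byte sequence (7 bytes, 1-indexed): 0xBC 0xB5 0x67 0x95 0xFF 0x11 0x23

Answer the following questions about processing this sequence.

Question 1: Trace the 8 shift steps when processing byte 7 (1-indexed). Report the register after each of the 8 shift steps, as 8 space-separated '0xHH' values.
Answer: 0xA6 0x4B 0x96 0x2B 0x56 0xAC 0x5F 0xBE

Derivation:
After byte 1 (0xBC): reg=0x3D
After byte 2 (0xB5): reg=0xB1
After byte 3 (0x67): reg=0x2C
After byte 4 (0x95): reg=0x26
After byte 5 (0xFF): reg=0x01
After byte 6 (0x11): reg=0x70
Register before byte 7: 0x70
After XOR with byte 0x23: 0x53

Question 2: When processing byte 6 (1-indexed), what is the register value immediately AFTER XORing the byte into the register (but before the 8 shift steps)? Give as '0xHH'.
Answer: 0x10

Derivation:
Register before byte 6: 0x01
Byte 6: 0x11
0x01 XOR 0x11 = 0x10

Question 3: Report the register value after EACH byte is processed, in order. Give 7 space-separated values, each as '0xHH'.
0x3D 0xB1 0x2C 0x26 0x01 0x70 0xBE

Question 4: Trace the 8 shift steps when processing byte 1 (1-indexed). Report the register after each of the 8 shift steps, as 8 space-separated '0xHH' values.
Answer: 0x7F 0xFE 0xFB 0xF1 0xE5 0xCD 0x9D 0x3D

Derivation:
Register before byte 1: 0x00
After XOR with byte 0xBC: 0xBC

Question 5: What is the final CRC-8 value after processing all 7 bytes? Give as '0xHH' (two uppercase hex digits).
Answer: 0xBE

Derivation:
After byte 1 (0xBC): reg=0x3D
After byte 2 (0xB5): reg=0xB1
After byte 3 (0x67): reg=0x2C
After byte 4 (0x95): reg=0x26
After byte 5 (0xFF): reg=0x01
After byte 6 (0x11): reg=0x70
After byte 7 (0x23): reg=0xBE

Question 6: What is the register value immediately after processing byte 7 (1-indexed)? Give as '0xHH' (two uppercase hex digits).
Answer: 0xBE

Derivation:
After byte 1 (0xBC): reg=0x3D
After byte 2 (0xB5): reg=0xB1
After byte 3 (0x67): reg=0x2C
After byte 4 (0x95): reg=0x26
After byte 5 (0xFF): reg=0x01
After byte 6 (0x11): reg=0x70
After byte 7 (0x23): reg=0xBE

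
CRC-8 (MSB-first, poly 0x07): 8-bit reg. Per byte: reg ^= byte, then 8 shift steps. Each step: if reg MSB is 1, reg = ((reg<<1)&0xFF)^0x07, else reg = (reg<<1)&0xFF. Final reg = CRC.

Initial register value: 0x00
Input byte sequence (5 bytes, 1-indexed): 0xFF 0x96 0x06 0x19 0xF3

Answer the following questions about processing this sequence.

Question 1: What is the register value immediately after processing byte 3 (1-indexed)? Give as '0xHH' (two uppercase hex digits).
Answer: 0xA6

Derivation:
After byte 1 (0xFF): reg=0xF3
After byte 2 (0x96): reg=0x3C
After byte 3 (0x06): reg=0xA6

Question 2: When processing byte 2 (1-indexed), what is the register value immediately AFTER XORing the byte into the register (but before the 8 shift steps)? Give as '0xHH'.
Answer: 0x65

Derivation:
Register before byte 2: 0xF3
Byte 2: 0x96
0xF3 XOR 0x96 = 0x65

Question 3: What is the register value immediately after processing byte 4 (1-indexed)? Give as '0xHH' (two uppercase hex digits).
Answer: 0x34

Derivation:
After byte 1 (0xFF): reg=0xF3
After byte 2 (0x96): reg=0x3C
After byte 3 (0x06): reg=0xA6
After byte 4 (0x19): reg=0x34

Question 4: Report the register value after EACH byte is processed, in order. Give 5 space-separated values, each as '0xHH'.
0xF3 0x3C 0xA6 0x34 0x5B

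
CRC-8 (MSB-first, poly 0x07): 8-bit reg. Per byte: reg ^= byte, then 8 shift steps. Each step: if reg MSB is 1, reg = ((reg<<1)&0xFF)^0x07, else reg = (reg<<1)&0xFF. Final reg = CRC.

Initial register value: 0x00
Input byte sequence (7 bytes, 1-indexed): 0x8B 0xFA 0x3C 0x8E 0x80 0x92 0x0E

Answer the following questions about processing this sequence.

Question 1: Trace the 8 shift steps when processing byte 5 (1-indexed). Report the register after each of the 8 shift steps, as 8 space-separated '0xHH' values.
Answer: 0xEC 0xDF 0xB9 0x75 0xEA 0xD3 0xA1 0x45

Derivation:
After byte 1 (0x8B): reg=0xB8
After byte 2 (0xFA): reg=0xC9
After byte 3 (0x3C): reg=0xC5
After byte 4 (0x8E): reg=0xF6
Register before byte 5: 0xF6
After XOR with byte 0x80: 0x76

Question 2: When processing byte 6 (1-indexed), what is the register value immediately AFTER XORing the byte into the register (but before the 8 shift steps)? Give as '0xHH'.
Register before byte 6: 0x45
Byte 6: 0x92
0x45 XOR 0x92 = 0xD7

Answer: 0xD7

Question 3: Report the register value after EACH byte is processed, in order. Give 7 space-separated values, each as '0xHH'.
0xB8 0xC9 0xC5 0xF6 0x45 0x2B 0xFB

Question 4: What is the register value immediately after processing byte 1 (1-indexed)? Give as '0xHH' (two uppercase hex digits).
After byte 1 (0x8B): reg=0xB8

Answer: 0xB8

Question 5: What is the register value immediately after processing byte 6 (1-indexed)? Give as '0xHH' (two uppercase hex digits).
Answer: 0x2B

Derivation:
After byte 1 (0x8B): reg=0xB8
After byte 2 (0xFA): reg=0xC9
After byte 3 (0x3C): reg=0xC5
After byte 4 (0x8E): reg=0xF6
After byte 5 (0x80): reg=0x45
After byte 6 (0x92): reg=0x2B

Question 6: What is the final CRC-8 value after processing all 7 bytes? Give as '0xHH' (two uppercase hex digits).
After byte 1 (0x8B): reg=0xB8
After byte 2 (0xFA): reg=0xC9
After byte 3 (0x3C): reg=0xC5
After byte 4 (0x8E): reg=0xF6
After byte 5 (0x80): reg=0x45
After byte 6 (0x92): reg=0x2B
After byte 7 (0x0E): reg=0xFB

Answer: 0xFB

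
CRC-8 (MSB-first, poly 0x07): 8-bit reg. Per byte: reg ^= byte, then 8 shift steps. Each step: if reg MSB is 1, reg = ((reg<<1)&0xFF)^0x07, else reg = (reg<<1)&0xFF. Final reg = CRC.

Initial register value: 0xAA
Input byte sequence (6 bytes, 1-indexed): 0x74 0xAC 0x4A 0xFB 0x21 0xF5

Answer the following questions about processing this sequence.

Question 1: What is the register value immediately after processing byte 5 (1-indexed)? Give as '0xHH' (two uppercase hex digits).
After byte 1 (0x74): reg=0x14
After byte 2 (0xAC): reg=0x21
After byte 3 (0x4A): reg=0x16
After byte 4 (0xFB): reg=0x8D
After byte 5 (0x21): reg=0x4D

Answer: 0x4D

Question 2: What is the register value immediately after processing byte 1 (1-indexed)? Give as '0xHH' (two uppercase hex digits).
Answer: 0x14

Derivation:
After byte 1 (0x74): reg=0x14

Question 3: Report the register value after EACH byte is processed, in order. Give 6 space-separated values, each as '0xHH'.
0x14 0x21 0x16 0x8D 0x4D 0x21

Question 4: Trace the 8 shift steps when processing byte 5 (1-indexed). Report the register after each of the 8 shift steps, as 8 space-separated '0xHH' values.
After byte 1 (0x74): reg=0x14
After byte 2 (0xAC): reg=0x21
After byte 3 (0x4A): reg=0x16
After byte 4 (0xFB): reg=0x8D
Register before byte 5: 0x8D
After XOR with byte 0x21: 0xAC

Answer: 0x5F 0xBE 0x7B 0xF6 0xEB 0xD1 0xA5 0x4D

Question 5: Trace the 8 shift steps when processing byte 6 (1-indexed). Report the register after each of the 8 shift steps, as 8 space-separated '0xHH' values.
After byte 1 (0x74): reg=0x14
After byte 2 (0xAC): reg=0x21
After byte 3 (0x4A): reg=0x16
After byte 4 (0xFB): reg=0x8D
After byte 5 (0x21): reg=0x4D
Register before byte 6: 0x4D
After XOR with byte 0xF5: 0xB8

Answer: 0x77 0xEE 0xDB 0xB1 0x65 0xCA 0x93 0x21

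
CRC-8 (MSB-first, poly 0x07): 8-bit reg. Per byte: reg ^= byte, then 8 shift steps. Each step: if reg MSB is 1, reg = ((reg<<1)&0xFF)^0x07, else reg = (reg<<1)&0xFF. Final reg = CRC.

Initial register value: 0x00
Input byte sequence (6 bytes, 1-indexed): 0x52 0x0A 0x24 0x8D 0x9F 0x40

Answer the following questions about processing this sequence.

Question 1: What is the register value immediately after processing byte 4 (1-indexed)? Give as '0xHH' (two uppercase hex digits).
After byte 1 (0x52): reg=0xB9
After byte 2 (0x0A): reg=0x10
After byte 3 (0x24): reg=0x8C
After byte 4 (0x8D): reg=0x07

Answer: 0x07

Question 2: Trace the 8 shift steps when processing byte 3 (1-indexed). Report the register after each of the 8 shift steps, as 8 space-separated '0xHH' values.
After byte 1 (0x52): reg=0xB9
After byte 2 (0x0A): reg=0x10
Register before byte 3: 0x10
After XOR with byte 0x24: 0x34

Answer: 0x68 0xD0 0xA7 0x49 0x92 0x23 0x46 0x8C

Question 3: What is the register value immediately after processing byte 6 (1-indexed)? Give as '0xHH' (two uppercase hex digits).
After byte 1 (0x52): reg=0xB9
After byte 2 (0x0A): reg=0x10
After byte 3 (0x24): reg=0x8C
After byte 4 (0x8D): reg=0x07
After byte 5 (0x9F): reg=0xC1
After byte 6 (0x40): reg=0x8E

Answer: 0x8E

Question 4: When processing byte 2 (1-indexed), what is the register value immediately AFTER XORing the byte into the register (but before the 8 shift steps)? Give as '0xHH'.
Answer: 0xB3

Derivation:
Register before byte 2: 0xB9
Byte 2: 0x0A
0xB9 XOR 0x0A = 0xB3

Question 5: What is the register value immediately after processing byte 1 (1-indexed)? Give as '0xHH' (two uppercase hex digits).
After byte 1 (0x52): reg=0xB9

Answer: 0xB9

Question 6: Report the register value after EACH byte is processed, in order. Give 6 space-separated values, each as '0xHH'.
0xB9 0x10 0x8C 0x07 0xC1 0x8E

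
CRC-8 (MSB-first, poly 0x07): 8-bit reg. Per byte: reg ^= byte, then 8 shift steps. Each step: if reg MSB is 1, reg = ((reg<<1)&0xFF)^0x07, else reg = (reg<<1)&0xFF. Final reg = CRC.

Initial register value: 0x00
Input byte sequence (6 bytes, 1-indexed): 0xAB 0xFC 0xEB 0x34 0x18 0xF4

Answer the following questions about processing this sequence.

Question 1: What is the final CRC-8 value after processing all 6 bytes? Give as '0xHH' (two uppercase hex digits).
After byte 1 (0xAB): reg=0x58
After byte 2 (0xFC): reg=0x75
After byte 3 (0xEB): reg=0xD3
After byte 4 (0x34): reg=0xBB
After byte 5 (0x18): reg=0x60
After byte 6 (0xF4): reg=0xE5

Answer: 0xE5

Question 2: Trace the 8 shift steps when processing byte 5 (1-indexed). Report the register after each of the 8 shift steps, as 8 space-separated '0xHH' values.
After byte 1 (0xAB): reg=0x58
After byte 2 (0xFC): reg=0x75
After byte 3 (0xEB): reg=0xD3
After byte 4 (0x34): reg=0xBB
Register before byte 5: 0xBB
After XOR with byte 0x18: 0xA3

Answer: 0x41 0x82 0x03 0x06 0x0C 0x18 0x30 0x60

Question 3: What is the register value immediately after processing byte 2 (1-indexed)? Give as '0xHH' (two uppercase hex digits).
After byte 1 (0xAB): reg=0x58
After byte 2 (0xFC): reg=0x75

Answer: 0x75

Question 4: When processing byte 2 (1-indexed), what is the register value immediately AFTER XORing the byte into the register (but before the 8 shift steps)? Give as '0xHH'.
Register before byte 2: 0x58
Byte 2: 0xFC
0x58 XOR 0xFC = 0xA4

Answer: 0xA4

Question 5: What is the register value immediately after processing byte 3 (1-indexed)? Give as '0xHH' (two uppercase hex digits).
Answer: 0xD3

Derivation:
After byte 1 (0xAB): reg=0x58
After byte 2 (0xFC): reg=0x75
After byte 3 (0xEB): reg=0xD3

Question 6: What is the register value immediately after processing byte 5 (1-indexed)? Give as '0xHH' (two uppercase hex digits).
After byte 1 (0xAB): reg=0x58
After byte 2 (0xFC): reg=0x75
After byte 3 (0xEB): reg=0xD3
After byte 4 (0x34): reg=0xBB
After byte 5 (0x18): reg=0x60

Answer: 0x60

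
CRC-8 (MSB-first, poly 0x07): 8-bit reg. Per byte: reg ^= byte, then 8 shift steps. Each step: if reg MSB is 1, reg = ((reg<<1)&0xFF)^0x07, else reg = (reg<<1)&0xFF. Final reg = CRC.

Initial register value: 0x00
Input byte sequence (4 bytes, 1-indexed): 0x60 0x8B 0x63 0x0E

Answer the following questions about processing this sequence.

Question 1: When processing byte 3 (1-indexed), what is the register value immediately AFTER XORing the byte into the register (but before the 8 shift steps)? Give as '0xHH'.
Answer: 0x2E

Derivation:
Register before byte 3: 0x4D
Byte 3: 0x63
0x4D XOR 0x63 = 0x2E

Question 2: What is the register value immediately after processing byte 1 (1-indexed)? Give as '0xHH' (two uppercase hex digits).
Answer: 0x27

Derivation:
After byte 1 (0x60): reg=0x27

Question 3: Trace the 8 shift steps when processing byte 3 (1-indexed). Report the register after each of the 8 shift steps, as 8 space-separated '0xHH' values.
After byte 1 (0x60): reg=0x27
After byte 2 (0x8B): reg=0x4D
Register before byte 3: 0x4D
After XOR with byte 0x63: 0x2E

Answer: 0x5C 0xB8 0x77 0xEE 0xDB 0xB1 0x65 0xCA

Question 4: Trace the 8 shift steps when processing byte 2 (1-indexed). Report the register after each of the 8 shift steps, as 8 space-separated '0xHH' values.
After byte 1 (0x60): reg=0x27
Register before byte 2: 0x27
After XOR with byte 0x8B: 0xAC

Answer: 0x5F 0xBE 0x7B 0xF6 0xEB 0xD1 0xA5 0x4D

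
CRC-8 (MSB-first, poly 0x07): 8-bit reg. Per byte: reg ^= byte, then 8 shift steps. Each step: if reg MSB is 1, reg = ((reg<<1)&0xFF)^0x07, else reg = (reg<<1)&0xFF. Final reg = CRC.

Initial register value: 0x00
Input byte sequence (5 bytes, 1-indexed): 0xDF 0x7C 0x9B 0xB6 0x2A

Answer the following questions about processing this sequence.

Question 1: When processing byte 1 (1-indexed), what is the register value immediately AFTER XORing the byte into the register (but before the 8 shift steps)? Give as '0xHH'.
Answer: 0xDF

Derivation:
Register before byte 1: 0x00
Byte 1: 0xDF
0x00 XOR 0xDF = 0xDF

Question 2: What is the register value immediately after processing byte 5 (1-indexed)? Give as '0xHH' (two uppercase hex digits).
Answer: 0x25

Derivation:
After byte 1 (0xDF): reg=0x13
After byte 2 (0x7C): reg=0x0A
After byte 3 (0x9B): reg=0xFE
After byte 4 (0xB6): reg=0xFF
After byte 5 (0x2A): reg=0x25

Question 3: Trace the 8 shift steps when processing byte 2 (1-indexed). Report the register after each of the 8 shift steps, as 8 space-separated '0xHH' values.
Answer: 0xDE 0xBB 0x71 0xE2 0xC3 0x81 0x05 0x0A

Derivation:
After byte 1 (0xDF): reg=0x13
Register before byte 2: 0x13
After XOR with byte 0x7C: 0x6F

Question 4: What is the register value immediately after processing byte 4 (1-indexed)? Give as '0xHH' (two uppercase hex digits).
After byte 1 (0xDF): reg=0x13
After byte 2 (0x7C): reg=0x0A
After byte 3 (0x9B): reg=0xFE
After byte 4 (0xB6): reg=0xFF

Answer: 0xFF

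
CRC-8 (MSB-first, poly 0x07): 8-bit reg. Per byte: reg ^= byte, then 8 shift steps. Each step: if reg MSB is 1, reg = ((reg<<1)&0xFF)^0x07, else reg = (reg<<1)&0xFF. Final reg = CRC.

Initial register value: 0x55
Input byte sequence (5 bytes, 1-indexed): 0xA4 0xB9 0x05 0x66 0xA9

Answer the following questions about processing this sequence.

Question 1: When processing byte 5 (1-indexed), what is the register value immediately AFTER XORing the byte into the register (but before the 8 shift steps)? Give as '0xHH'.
Register before byte 5: 0xB1
Byte 5: 0xA9
0xB1 XOR 0xA9 = 0x18

Answer: 0x18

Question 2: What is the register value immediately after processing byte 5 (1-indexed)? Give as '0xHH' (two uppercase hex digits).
Answer: 0x48

Derivation:
After byte 1 (0xA4): reg=0xD9
After byte 2 (0xB9): reg=0x27
After byte 3 (0x05): reg=0xEE
After byte 4 (0x66): reg=0xB1
After byte 5 (0xA9): reg=0x48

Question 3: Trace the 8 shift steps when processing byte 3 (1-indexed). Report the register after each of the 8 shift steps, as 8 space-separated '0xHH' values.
After byte 1 (0xA4): reg=0xD9
After byte 2 (0xB9): reg=0x27
Register before byte 3: 0x27
After XOR with byte 0x05: 0x22

Answer: 0x44 0x88 0x17 0x2E 0x5C 0xB8 0x77 0xEE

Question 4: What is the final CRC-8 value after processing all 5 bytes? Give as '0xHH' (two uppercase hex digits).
After byte 1 (0xA4): reg=0xD9
After byte 2 (0xB9): reg=0x27
After byte 3 (0x05): reg=0xEE
After byte 4 (0x66): reg=0xB1
After byte 5 (0xA9): reg=0x48

Answer: 0x48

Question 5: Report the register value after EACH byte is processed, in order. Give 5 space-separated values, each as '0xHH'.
0xD9 0x27 0xEE 0xB1 0x48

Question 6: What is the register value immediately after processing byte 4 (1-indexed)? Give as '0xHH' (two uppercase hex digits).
After byte 1 (0xA4): reg=0xD9
After byte 2 (0xB9): reg=0x27
After byte 3 (0x05): reg=0xEE
After byte 4 (0x66): reg=0xB1

Answer: 0xB1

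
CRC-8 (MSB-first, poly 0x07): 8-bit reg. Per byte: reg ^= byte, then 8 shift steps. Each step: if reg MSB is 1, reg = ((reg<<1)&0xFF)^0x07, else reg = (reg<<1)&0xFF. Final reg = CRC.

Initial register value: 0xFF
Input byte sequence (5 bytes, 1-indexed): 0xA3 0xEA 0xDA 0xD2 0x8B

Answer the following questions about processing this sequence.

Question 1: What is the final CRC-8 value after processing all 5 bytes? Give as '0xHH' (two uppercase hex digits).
After byte 1 (0xA3): reg=0x93
After byte 2 (0xEA): reg=0x68
After byte 3 (0xDA): reg=0x17
After byte 4 (0xD2): reg=0x55
After byte 5 (0x8B): reg=0x14

Answer: 0x14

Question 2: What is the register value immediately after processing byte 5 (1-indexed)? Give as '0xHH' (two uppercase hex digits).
Answer: 0x14

Derivation:
After byte 1 (0xA3): reg=0x93
After byte 2 (0xEA): reg=0x68
After byte 3 (0xDA): reg=0x17
After byte 4 (0xD2): reg=0x55
After byte 5 (0x8B): reg=0x14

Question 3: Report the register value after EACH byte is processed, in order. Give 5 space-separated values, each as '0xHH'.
0x93 0x68 0x17 0x55 0x14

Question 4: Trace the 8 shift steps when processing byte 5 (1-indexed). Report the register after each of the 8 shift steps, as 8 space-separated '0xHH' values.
After byte 1 (0xA3): reg=0x93
After byte 2 (0xEA): reg=0x68
After byte 3 (0xDA): reg=0x17
After byte 4 (0xD2): reg=0x55
Register before byte 5: 0x55
After XOR with byte 0x8B: 0xDE

Answer: 0xBB 0x71 0xE2 0xC3 0x81 0x05 0x0A 0x14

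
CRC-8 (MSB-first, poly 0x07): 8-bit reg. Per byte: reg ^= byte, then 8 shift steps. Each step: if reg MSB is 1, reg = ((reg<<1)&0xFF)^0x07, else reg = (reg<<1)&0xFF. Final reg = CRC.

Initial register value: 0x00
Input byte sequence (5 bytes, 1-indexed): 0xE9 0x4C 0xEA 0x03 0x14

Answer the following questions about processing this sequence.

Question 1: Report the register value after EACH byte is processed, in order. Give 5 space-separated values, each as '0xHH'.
0x91 0x1D 0xCB 0x76 0x29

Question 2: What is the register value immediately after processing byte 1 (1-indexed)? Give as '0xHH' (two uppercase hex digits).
After byte 1 (0xE9): reg=0x91

Answer: 0x91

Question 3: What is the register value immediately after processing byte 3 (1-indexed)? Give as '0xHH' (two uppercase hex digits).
Answer: 0xCB

Derivation:
After byte 1 (0xE9): reg=0x91
After byte 2 (0x4C): reg=0x1D
After byte 3 (0xEA): reg=0xCB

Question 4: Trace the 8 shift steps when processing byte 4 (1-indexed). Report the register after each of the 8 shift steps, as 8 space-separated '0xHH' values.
Answer: 0x97 0x29 0x52 0xA4 0x4F 0x9E 0x3B 0x76

Derivation:
After byte 1 (0xE9): reg=0x91
After byte 2 (0x4C): reg=0x1D
After byte 3 (0xEA): reg=0xCB
Register before byte 4: 0xCB
After XOR with byte 0x03: 0xC8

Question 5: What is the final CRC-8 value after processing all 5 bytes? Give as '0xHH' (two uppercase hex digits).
Answer: 0x29

Derivation:
After byte 1 (0xE9): reg=0x91
After byte 2 (0x4C): reg=0x1D
After byte 3 (0xEA): reg=0xCB
After byte 4 (0x03): reg=0x76
After byte 5 (0x14): reg=0x29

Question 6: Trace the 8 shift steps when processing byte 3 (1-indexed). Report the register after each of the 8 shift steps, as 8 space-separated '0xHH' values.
Answer: 0xE9 0xD5 0xAD 0x5D 0xBA 0x73 0xE6 0xCB

Derivation:
After byte 1 (0xE9): reg=0x91
After byte 2 (0x4C): reg=0x1D
Register before byte 3: 0x1D
After XOR with byte 0xEA: 0xF7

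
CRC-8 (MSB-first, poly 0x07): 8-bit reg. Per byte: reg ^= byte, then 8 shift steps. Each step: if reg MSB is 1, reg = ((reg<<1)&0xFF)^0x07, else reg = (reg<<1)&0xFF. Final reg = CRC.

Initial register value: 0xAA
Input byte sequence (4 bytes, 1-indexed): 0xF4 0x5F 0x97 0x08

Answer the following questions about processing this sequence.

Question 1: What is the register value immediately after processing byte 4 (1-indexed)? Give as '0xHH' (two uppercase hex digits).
After byte 1 (0xF4): reg=0x9D
After byte 2 (0x5F): reg=0x40
After byte 3 (0x97): reg=0x2B
After byte 4 (0x08): reg=0xE9

Answer: 0xE9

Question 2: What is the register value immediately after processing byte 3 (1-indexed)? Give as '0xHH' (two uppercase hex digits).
Answer: 0x2B

Derivation:
After byte 1 (0xF4): reg=0x9D
After byte 2 (0x5F): reg=0x40
After byte 3 (0x97): reg=0x2B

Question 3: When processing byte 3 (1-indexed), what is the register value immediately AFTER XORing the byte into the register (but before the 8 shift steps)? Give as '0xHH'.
Register before byte 3: 0x40
Byte 3: 0x97
0x40 XOR 0x97 = 0xD7

Answer: 0xD7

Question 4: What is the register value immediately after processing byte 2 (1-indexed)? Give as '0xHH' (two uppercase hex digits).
Answer: 0x40

Derivation:
After byte 1 (0xF4): reg=0x9D
After byte 2 (0x5F): reg=0x40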